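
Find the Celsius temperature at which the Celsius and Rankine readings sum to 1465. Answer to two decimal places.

Let C be the Celsius reading. The Rankine reading is R = 1.8·C + 491.67.
Require C + R = 1465: (2.8)·C + 491.67 = 1465.
C = (1465 - 491.67) / (2.8) = 347.62.

347.62°C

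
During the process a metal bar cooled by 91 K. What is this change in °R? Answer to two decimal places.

163.80°R

An interval of 1 K corresponds to 1.8°R.
91 × 1.8 = 163.80.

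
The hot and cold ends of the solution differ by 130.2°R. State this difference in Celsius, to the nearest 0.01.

An interval of 1°R corresponds to 5/9°C.
130.2 × 5/9 = 72.33.

72.33°C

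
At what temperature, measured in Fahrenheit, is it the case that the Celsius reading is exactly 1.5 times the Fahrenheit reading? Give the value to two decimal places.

-18.82°F

Let F be the Fahrenheit reading. The Celsius reading is C = 5/9·F - 17.7778.
Require C = 1.5·F: 5/9·F - 17.7778 = 1.5·F.
(-17/18)·F = 17.7778  ⇒  F = -18.82.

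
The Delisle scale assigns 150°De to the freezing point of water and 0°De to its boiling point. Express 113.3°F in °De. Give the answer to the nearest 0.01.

First in Celsius: (113.3 - 32) × 5/9 = 45.1667°C.
Linearly onto the Delisle scale: 150 + (45.1667 / 100) × (0 - 150) = 82.25°De.

82.25°De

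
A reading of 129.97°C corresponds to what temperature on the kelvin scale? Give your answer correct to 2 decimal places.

403.12 K

In kelvin: 129.9700 + 273.15 = 403.12 K.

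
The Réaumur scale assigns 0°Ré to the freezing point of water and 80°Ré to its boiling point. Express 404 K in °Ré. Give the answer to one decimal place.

104.7°Ré

First in Celsius: 404 - 273.15 = 130.8500°C.
Linearly onto the Réaumur scale: 0 + (130.8500 / 100) × (80 - 0) = 104.7°Ré.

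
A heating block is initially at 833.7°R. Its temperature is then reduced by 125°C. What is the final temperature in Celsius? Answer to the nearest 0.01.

Initial temperature in Celsius: (833.7 - 491.67) × 5/9 = 190.0167°C.
Final Celsius temperature: 190.0167 - 125.0000 = 65.0167°C.

65.02°C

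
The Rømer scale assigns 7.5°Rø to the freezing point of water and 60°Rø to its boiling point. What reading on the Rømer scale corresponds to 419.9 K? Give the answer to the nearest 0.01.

84.54°Rø

First in Celsius: 419.9 - 273.15 = 146.7500°C.
Linearly onto the Rømer scale: 7.5 + (146.7500 / 100) × (60 - 7.5) = 84.54°Rø.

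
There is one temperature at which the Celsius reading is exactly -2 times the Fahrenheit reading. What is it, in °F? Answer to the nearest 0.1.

7.0°F

Let F be the Fahrenheit reading. The Celsius reading is C = 5/9·F - 17.7778.
Require C = -2·F: 5/9·F - 17.7778 = -2·F.
(23/9)·F = 17.7778  ⇒  F = 7.0.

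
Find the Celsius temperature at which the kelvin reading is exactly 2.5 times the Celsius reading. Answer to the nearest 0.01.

182.10°C

Let C be the Celsius reading. The kelvin reading is K = 1·C + 273.15.
Require K = 2.5·C: 1·C + 273.15 = 2.5·C.
(-1.5)·C = -273.15  ⇒  C = 182.10.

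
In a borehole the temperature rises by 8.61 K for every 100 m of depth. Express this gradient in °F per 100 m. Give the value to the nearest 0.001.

15.498 °F/100 m

The quantity depends on a temperature interval, so only the ratio of degree sizes applies; the offset between the scales is irrelevant.
A change of 1 K is a change of 1.8°F, so 8.61 × 1.8 = 15.498.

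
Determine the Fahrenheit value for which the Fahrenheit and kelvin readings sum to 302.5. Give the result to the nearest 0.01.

30.30°F

Let F be the Fahrenheit reading. The kelvin reading is K = 5/9·F + 255.372.
Require F + K = 302.5: (14/9)·F + 255.372 = 302.5.
F = (302.5 - 255.372) / (14/9) = 30.30.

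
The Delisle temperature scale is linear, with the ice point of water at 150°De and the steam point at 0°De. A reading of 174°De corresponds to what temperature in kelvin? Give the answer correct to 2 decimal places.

Linear interpolation between the fixed points: C = (174 - 150) × 100 / (0 - 150) = -16.0000°C.
Then -16.0000 + 273.15 = 257.15 K.

257.15 K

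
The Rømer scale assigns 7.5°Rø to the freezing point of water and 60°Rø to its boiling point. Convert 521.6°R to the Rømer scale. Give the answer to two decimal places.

16.23°Rø

First in Celsius: (521.6 - 491.67) × 5/9 = 16.6278°C.
Linearly onto the Rømer scale: 7.5 + (16.6278 / 100) × (60 - 7.5) = 16.23°Rø.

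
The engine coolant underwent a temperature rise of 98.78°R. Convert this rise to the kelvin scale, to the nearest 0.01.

An interval of 1°R corresponds to 5/9 K.
98.78 × 5/9 = 54.88.

54.88 K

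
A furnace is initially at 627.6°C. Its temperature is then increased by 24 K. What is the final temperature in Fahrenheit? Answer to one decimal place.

1204.9°F

The 24 K change is an interval; Kelvin and Celsius degrees are the same size, so ΔC = +24°C.
Final Celsius temperature: 627.6000 + 24.0000 = 651.6000°C.
In Fahrenheit: 651.6000 × 1.8 + 32 = 1204.9°F.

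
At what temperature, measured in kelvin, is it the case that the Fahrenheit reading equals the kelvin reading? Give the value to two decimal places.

Let K be the kelvin reading. The Fahrenheit reading is F = 1.8·K - 459.67.
Set F = K: 1.8·K - 459.67 = K.
(0.8)·K = 459.67  ⇒  K = 574.59.

574.59 K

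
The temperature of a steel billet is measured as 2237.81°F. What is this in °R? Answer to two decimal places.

2697.48°R

In Celsius: (2237.81 - 32) × 5/9 = 1225.4500°C.
In Rankine: 1225.4500 × 1.8 + 491.67 = 2697.48°R.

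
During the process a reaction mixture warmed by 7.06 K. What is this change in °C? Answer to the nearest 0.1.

7.1°C

Kelvin and Celsius degrees are the same size, so the interval is unchanged: 7.1.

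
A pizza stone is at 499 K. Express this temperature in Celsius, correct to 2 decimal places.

225.85°C

In Celsius: 499 - 273.15 = 225.8500°C.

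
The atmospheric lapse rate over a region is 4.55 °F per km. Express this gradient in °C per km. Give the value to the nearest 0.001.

The quantity depends on a temperature interval, so only the ratio of degree sizes applies; the offset between the scales is irrelevant.
A change of 1°F is a change of 5/9°C, so 4.55 × 5/9 = 2.528.

2.528 °C/km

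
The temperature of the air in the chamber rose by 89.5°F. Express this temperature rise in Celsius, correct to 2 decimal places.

49.72°C

Only the scale ratio 5/9 matters for a change in temperature.
89.5 × 5/9 = 49.72.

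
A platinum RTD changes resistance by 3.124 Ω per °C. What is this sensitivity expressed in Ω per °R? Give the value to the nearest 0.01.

1.74 Ω per °R

The quantity depends on a temperature interval, so only the ratio of degree sizes applies; the offset between the scales is irrelevant.
A change of 1°R is a change of 5/9°C, so per °R the value is 3.124 × 5/9 = 1.74.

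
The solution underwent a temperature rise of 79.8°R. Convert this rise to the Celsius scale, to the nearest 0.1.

44.3°C

An interval of 1°R corresponds to 5/9°C.
79.8 × 5/9 = 44.3.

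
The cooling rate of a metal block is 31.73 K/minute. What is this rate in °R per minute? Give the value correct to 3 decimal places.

Since only a temperature interval is involved, the additive offset between the scales drops out.
A change of 1 K is a change of 1.8°R, so 31.73 × 1.8 = 57.114.

57.114 °R/minute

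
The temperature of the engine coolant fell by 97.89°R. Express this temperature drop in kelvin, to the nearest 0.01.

An interval of 1°R corresponds to 5/9 K.
97.89 × 5/9 = 54.38.

54.38 K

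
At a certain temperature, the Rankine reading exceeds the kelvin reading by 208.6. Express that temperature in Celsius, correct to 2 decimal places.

Let x be the kelvin reading; then the Rankine reading is 1.8·x.
(1.8·x) - x = 208.6  ⇒  (0.8)·x = 208.6  ⇒  x = 260.7500 K.
In Celsius: 260.75 - 273.15 = -12.40°C.

-12.40°C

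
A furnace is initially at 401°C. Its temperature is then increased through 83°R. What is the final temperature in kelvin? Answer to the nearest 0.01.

The 83°R change is an interval, so only the factor 5/9 applies: +83 × 5/9 = +46.1111°C.
Final Celsius temperature: 401.0000 + 46.1111 = 447.1111°C.
In kelvin: 447.1111 + 273.15 = 720.26 K.

720.26 K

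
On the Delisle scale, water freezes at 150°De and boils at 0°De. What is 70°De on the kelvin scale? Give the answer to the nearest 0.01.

Linear interpolation between the fixed points: C = (70 - 150) × 100 / (0 - 150) = 53.3333°C.
Then 53.3333 + 273.15 = 326.48 K.

326.48 K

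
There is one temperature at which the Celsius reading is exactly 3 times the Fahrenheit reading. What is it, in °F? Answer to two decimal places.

-7.27°F

Let F be the Fahrenheit reading. The Celsius reading is C = 5/9·F - 17.7778.
Require C = 3·F: 5/9·F - 17.7778 = 3·F.
(-22/9)·F = 17.7778  ⇒  F = -7.27.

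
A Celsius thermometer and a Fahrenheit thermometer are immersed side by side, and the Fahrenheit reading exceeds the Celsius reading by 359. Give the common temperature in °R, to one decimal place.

1227.4°R

Let x be the Celsius reading; then the Fahrenheit reading is 1.8·x + 32.
(1.8·x + 32) - x = 359  ⇒  (0.8)·x = 327  ⇒  x = 408.7500°C.
In Rankine: 408.7500 × 1.8 + 491.67 = 1227.4°R.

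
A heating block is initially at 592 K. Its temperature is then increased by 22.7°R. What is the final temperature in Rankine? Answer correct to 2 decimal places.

Initial temperature in Celsius: 592 - 273.15 = 318.8500°C.
The 22.7°R change is an interval, so only the factor 5/9 applies: +22.7 × 5/9 = +12.6111°C.
Final Celsius temperature: 318.8500 + 12.6111 = 331.4611°C.
In Rankine: 331.4611 × 1.8 + 491.67 = 1088.30°R.

1088.30°R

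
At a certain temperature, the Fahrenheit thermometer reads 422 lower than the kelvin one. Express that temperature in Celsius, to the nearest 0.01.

Let x be the kelvin reading; then the Fahrenheit reading is 1.8·x - 459.67.
(1.8·x - 459.67) - x = -422  ⇒  (0.8)·x = 37.67  ⇒  x = 47.0875 K.
In Celsius: 47.0875 - 273.15 = -226.06°C.

-226.06°C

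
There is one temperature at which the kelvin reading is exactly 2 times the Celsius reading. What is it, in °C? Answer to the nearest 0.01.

273.15°C

Let C be the Celsius reading. The kelvin reading is K = 1·C + 273.15.
Require K = 2·C: 1·C + 273.15 = 2·C.
(-1)·C = -273.15  ⇒  C = 273.15.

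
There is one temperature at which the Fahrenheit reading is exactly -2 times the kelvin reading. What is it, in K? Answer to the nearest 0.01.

Let K be the kelvin reading. The Fahrenheit reading is F = 1.8·K - 459.67.
Require F = -2·K: 1.8·K - 459.67 = -2·K.
(3.8)·K = 459.67  ⇒  K = 120.97.

120.97 K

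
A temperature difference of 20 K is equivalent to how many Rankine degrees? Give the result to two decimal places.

Only the scale ratio 1.8 matters for a change in temperature.
20 × 1.8 = 36.00.

36.00°R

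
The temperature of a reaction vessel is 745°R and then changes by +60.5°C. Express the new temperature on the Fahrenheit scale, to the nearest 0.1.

Initial temperature in Celsius: (745 - 491.67) × 5/9 = 140.7389°C.
Final Celsius temperature: 140.7389 + 60.5000 = 201.2389°C.
In Fahrenheit: 201.2389 × 1.8 + 32 = 394.2°F.

394.2°F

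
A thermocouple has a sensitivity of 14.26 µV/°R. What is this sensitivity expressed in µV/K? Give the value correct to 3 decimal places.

25.668 µV/K

Since only a temperature interval is involved, the additive offset between the scales drops out.
A change of 1 K is a change of 1.8°R, so per K the value is 14.26 × 1.8 = 25.668.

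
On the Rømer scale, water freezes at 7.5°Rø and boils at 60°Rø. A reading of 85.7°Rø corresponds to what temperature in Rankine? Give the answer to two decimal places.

Linear interpolation between the fixed points: C = (85.7 - 7.5) × 100 / (60 - 7.5) = 148.9524°C.
Then 148.9524 × 1.8 + 491.67 = 759.78°R.

759.78°R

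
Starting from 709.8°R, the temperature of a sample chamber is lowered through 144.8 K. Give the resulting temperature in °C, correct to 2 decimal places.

Initial temperature in Celsius: (709.8 - 491.67) × 5/9 = 121.1833°C.
The 144.8 K change is an interval; Kelvin and Celsius degrees are the same size, so ΔC = -144.8°C.
Final Celsius temperature: 121.1833 - 144.8000 = -23.6167°C.

-23.62°C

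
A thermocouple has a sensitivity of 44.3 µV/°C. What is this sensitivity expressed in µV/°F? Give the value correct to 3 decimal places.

Since only a temperature interval is involved, the additive offset between the scales drops out.
A change of 1°F is a change of 5/9°C, so per °F the value is 44.3 × 5/9 = 24.611.

24.611 µV/°F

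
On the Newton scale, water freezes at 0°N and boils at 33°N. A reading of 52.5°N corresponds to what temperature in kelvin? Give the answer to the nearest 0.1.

432.2 K

Linear interpolation between the fixed points: C = (52.5 - 0) × 100 / (33 - 0) = 159.0909°C.
Then 159.0909 + 273.15 = 432.2 K.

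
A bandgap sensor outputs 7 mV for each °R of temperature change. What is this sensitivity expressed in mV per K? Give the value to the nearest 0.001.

12.600 mV per K

Since only a temperature interval is involved, the additive offset between the scales drops out.
A change of 1 K is a change of 1.8°R, so per K the value is 7 × 1.8 = 12.600.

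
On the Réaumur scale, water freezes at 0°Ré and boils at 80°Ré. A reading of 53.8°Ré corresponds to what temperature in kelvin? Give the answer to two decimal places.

Linear interpolation between the fixed points: C = (53.8 - 0) × 100 / (80 - 0) = 67.2500°C.
Then 67.2500 + 273.15 = 340.40 K.

340.40 K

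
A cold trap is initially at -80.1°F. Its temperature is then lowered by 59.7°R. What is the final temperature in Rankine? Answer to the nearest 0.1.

319.9°R

Initial temperature in Celsius: (-80.1 - 32) × 5/9 = -62.2778°C.
The 59.7°R change is an interval, so only the factor 5/9 applies: -59.7 × 5/9 = -33.1667°C.
Final Celsius temperature: -62.2778 - 33.1667 = -95.4444°C.
In Rankine: -95.4444 × 1.8 + 491.67 = 319.9°R.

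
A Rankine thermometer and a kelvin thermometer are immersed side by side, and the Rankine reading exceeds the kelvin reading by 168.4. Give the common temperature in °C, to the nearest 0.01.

Let x be the Rankine reading; then the kelvin reading is 5/9·x.
(5/9·x) - x = -168.4  ⇒  (-4/9)·x = -168.4  ⇒  x = 378.9000°R.
In Celsius: (378.9 - 491.67) × 5/9 = -62.65°C.

-62.65°C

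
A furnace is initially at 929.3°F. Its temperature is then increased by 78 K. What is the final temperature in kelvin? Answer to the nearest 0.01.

849.65 K

Initial temperature in Celsius: (929.3 - 32) × 5/9 = 498.5000°C.
The 78 K change is an interval; Kelvin and Celsius degrees are the same size, so ΔC = +78°C.
Final Celsius temperature: 498.5000 + 78.0000 = 576.5000°C.
In kelvin: 576.5000 + 273.15 = 849.65 K.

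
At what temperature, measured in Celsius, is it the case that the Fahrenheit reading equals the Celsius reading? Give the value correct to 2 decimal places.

-40.00°C

Let C be the Celsius reading. The Fahrenheit reading is F = 1.8·C + 32.
Set F = C: 1.8·C + 32 = C.
(0.8)·C = -32  ⇒  C = -40.00.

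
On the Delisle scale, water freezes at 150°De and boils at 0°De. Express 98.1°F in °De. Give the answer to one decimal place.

First in Celsius: (98.1 - 32) × 5/9 = 36.7222°C.
Linearly onto the Delisle scale: 150 + (36.7222 / 100) × (0 - 150) = 94.9°De.

94.9°De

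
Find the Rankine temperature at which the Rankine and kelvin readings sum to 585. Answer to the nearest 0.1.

376.1°R

Let R be the Rankine reading. The kelvin reading is K = 5/9·R.
Require R + K = 585: (14/9)·R = 585.
R = (585) / (14/9) = 376.1.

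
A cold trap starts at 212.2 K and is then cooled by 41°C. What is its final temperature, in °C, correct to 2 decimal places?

Initial temperature in Celsius: 212.2 - 273.15 = -60.9500°C.
Final Celsius temperature: -60.9500 - 41.0000 = -101.9500°C.

-101.95°C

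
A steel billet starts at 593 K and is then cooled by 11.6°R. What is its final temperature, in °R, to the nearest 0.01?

Initial temperature in Celsius: 593 - 273.15 = 319.8500°C.
The 11.6°R change is an interval, so only the factor 5/9 applies: -11.6 × 5/9 = -6.4444°C.
Final Celsius temperature: 319.8500 - 6.4444 = 313.4056°C.
In Rankine: 313.4056 × 1.8 + 491.67 = 1055.80°R.

1055.80°R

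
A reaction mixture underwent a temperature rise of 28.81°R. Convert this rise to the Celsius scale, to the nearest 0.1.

16.0°C

Only the scale ratio 5/9 matters for a change in temperature.
28.81 × 5/9 = 16.0.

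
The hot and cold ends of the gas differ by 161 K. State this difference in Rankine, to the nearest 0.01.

For a temperature interval the offset drops out; only the factor 1.8 applies.
161 × 1.8 = 289.80.

289.80°R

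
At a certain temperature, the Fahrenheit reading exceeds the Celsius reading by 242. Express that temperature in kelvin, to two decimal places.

535.65 K

Let x be the Celsius reading; then the Fahrenheit reading is 1.8·x + 32.
(1.8·x + 32) - x = 242  ⇒  (0.8)·x = 210  ⇒  x = 262.5000°C.
In kelvin: 262.5000 + 273.15 = 535.65 K.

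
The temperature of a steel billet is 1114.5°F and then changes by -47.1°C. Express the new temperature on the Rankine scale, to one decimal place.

Initial temperature in Celsius: (1114.5 - 32) × 5/9 = 601.3889°C.
Final Celsius temperature: 601.3889 - 47.1000 = 554.2889°C.
In Rankine: 554.2889 × 1.8 + 491.67 = 1489.4°R.

1489.4°R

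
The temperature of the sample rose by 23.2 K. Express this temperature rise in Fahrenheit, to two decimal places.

41.76°F

An interval of 1 K corresponds to 1.8°F.
23.2 × 1.8 = 41.76.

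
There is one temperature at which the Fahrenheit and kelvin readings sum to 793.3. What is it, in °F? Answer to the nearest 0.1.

345.8°F

Let F be the Fahrenheit reading. The kelvin reading is K = 5/9·F + 255.372.
Require F + K = 793.3: (14/9)·F + 255.372 = 793.3.
F = (793.3 - 255.372) / (14/9) = 345.8.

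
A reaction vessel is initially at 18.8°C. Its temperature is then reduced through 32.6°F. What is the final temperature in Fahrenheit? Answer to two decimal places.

The 32.6°F change is an interval, so only the factor 5/9 applies: -32.6 × 5/9 = -18.1111°C.
Final Celsius temperature: 18.8000 - 18.1111 = 0.6889°C.
In Fahrenheit: 0.6889 × 1.8 + 32 = 33.24°F.

33.24°F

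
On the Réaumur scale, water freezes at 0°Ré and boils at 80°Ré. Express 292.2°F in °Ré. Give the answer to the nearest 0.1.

115.6°Ré

First in Celsius: (292.2 - 32) × 5/9 = 144.5556°C.
Linearly onto the Réaumur scale: 0 + (144.5556 / 100) × (80 - 0) = 115.6°Ré.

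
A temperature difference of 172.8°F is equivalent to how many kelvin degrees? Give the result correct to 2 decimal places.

96.00 K

Only the scale ratio 5/9 matters for a change in temperature.
172.8 × 5/9 = 96.00.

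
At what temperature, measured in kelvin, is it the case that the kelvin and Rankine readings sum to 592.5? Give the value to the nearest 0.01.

211.61 K

Let K be the kelvin reading. The Rankine reading is R = 1.8·K.
Require K + R = 592.5: (2.8)·K = 592.5.
K = (592.5) / (2.8) = 211.61.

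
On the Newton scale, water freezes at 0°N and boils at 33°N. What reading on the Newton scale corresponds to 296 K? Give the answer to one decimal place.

7.5°N

First in Celsius: 296 - 273.15 = 22.8500°C.
Linearly onto the Newton scale: 0 + (22.8500 / 100) × (33 - 0) = 7.5°N.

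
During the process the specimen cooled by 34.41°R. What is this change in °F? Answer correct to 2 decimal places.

34.41°F

Rankine and Fahrenheit degrees are the same size, so the interval is unchanged: 34.41.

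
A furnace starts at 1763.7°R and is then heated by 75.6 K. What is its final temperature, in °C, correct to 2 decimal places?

782.28°C

Initial temperature in Celsius: (1763.7 - 491.67) × 5/9 = 706.6833°C.
The 75.6 K change is an interval; Kelvin and Celsius degrees are the same size, so ΔC = +75.6°C.
Final Celsius temperature: 706.6833 + 75.6000 = 782.2833°C.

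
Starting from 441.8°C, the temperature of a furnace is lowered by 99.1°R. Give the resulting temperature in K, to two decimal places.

The 99.1°R change is an interval, so only the factor 5/9 applies: -99.1 × 5/9 = -55.0556°C.
Final Celsius temperature: 441.8000 - 55.0556 = 386.7444°C.
In kelvin: 386.7444 + 273.15 = 659.89 K.

659.89 K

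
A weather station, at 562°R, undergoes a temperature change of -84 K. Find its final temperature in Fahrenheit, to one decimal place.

-48.9°F

Initial temperature in Celsius: (562 - 491.67) × 5/9 = 39.0722°C.
The 84 K change is an interval; Kelvin and Celsius degrees are the same size, so ΔC = -84°C.
Final Celsius temperature: 39.0722 - 84.0000 = -44.9278°C.
In Fahrenheit: -44.9278 × 1.8 + 32 = -48.9°F.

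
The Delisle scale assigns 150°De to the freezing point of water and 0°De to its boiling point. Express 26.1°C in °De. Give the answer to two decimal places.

110.85°De

Linearly onto the Delisle scale: 150 + (26.1000 / 100) × (0 - 150) = 110.85°De.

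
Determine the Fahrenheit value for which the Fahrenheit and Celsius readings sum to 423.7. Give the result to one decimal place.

283.8°F

Let F be the Fahrenheit reading. The Celsius reading is C = 5/9·F - 17.7778.
Require F + C = 423.7: (14/9)·F - 17.7778 = 423.7.
F = (423.7 + 17.7778) / (14/9) = 283.8.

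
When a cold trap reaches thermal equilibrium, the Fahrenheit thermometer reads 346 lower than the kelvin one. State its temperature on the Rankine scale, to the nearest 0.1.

255.8°R

Let x be the kelvin reading; then the Fahrenheit reading is 1.8·x - 459.67.
(1.8·x - 459.67) - x = -346  ⇒  (0.8)·x = 113.67  ⇒  x = 142.0875 K.
In Celsius: 142.0875 - 273.15 = -131.0625°C.
In Rankine: -131.0625 × 1.8 + 491.67 = 255.8°R.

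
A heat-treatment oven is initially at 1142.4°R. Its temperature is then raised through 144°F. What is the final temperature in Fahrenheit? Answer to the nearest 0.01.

Initial temperature in Celsius: (1142.4 - 491.67) × 5/9 = 361.5167°C.
The 144°F change is an interval, so only the factor 5/9 applies: +144 × 5/9 = +80.0000°C.
Final Celsius temperature: 361.5167 + 80.0000 = 441.5167°C.
In Fahrenheit: 441.5167 × 1.8 + 32 = 826.73°F.

826.73°F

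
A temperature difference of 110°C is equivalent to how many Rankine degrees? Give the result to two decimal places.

198.00°R

For a temperature interval the offset drops out; only the factor 1.8 applies.
110 × 1.8 = 198.00.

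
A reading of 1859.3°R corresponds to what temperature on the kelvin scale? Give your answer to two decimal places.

1032.94 K

In Celsius: (1859.3 - 491.67) × 5/9 = 759.7944°C.
In kelvin: 759.7944 + 273.15 = 1032.94 K.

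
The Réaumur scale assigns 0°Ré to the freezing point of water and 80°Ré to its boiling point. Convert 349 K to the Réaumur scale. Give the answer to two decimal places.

First in Celsius: 349 - 273.15 = 75.8500°C.
Linearly onto the Réaumur scale: 0 + (75.8500 / 100) × (80 - 0) = 60.68°Ré.

60.68°Ré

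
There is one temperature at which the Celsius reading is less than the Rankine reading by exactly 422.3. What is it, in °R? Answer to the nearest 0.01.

335.59°R

Let R be the Rankine reading. The Celsius reading is C = 5/9·R - 273.15.
Require C - R = -422.3: (-4/9)·R - 273.15 = -422.3.
R = (-422.3 + 273.15) / (-4/9) = 335.59.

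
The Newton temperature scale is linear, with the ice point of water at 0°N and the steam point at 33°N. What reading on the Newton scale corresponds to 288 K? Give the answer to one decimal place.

4.9°N

First in Celsius: 288 - 273.15 = 14.8500°C.
Linearly onto the Newton scale: 0 + (14.8500 / 100) × (33 - 0) = 4.9°N.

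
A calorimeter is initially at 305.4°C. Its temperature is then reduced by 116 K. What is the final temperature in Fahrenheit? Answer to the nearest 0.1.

372.9°F

The 116 K change is an interval; Kelvin and Celsius degrees are the same size, so ΔC = -116°C.
Final Celsius temperature: 305.4000 - 116.0000 = 189.4000°C.
In Fahrenheit: 189.4000 × 1.8 + 32 = 372.9°F.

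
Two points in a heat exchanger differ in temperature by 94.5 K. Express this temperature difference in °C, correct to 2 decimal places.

Kelvin and Celsius degrees are the same size, so the interval is unchanged: 94.50.

94.50°C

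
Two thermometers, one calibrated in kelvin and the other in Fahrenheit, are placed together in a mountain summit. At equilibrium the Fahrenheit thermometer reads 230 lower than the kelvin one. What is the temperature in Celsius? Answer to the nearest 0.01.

Let x be the kelvin reading; then the Fahrenheit reading is 1.8·x - 459.67.
(1.8·x - 459.67) - x = -230  ⇒  (0.8)·x = 229.67  ⇒  x = 287.0875 K.
In Celsius: 287.0875 - 273.15 = 13.94°C.

13.94°C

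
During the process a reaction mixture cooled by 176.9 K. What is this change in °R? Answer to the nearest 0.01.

Only the scale ratio 1.8 matters for a change in temperature.
176.9 × 1.8 = 318.42.

318.42°R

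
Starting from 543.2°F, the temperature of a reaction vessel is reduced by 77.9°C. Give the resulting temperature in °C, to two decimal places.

206.10°C

Initial temperature in Celsius: (543.2 - 32) × 5/9 = 284.0000°C.
Final Celsius temperature: 284.0000 - 77.9000 = 206.1000°C.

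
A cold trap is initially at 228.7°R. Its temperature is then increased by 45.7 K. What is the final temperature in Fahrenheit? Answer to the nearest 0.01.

Initial temperature in Celsius: (228.7 - 491.67) × 5/9 = -146.0944°C.
The 45.7 K change is an interval; Kelvin and Celsius degrees are the same size, so ΔC = +45.7°C.
Final Celsius temperature: -146.0944 + 45.7000 = -100.3944°C.
In Fahrenheit: -100.3944 × 1.8 + 32 = -148.71°F.

-148.71°F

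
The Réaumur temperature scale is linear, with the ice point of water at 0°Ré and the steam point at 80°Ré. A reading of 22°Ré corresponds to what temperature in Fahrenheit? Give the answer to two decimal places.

81.50°F

Linear interpolation between the fixed points: C = (22 - 0) × 100 / (80 - 0) = 27.5000°C.
Then 27.5000 × 1.8 + 32 = 81.50°F.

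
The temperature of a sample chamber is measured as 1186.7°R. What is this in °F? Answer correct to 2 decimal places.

In Celsius: (1186.7 - 491.67) × 5/9 = 386.1278°C.
In Fahrenheit: 386.1278 × 1.8 + 32 = 727.03°F.

727.03°F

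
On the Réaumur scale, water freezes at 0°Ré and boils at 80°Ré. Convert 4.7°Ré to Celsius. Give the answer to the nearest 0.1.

Linear interpolation between the fixed points: C = (4.7 - 0) × 100 / (80 - 0) = 5.8750°C.

5.9°C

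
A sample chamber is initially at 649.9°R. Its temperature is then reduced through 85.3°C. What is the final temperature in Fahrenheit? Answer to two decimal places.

36.69°F

Initial temperature in Celsius: (649.9 - 491.67) × 5/9 = 87.9056°C.
Final Celsius temperature: 87.9056 - 85.3000 = 2.6056°C.
In Fahrenheit: 2.6056 × 1.8 + 32 = 36.69°F.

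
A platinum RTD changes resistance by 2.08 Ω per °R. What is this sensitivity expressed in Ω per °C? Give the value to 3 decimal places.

3.744 Ω per °C

Since only a temperature interval is involved, the additive offset between the scales drops out.
A change of 1°C is a change of 1.8°R, so per °C the value is 2.08 × 1.8 = 3.744.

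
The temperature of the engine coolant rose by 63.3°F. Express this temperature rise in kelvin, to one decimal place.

An interval of 1°F corresponds to 5/9 K.
63.3 × 5/9 = 35.2.

35.2 K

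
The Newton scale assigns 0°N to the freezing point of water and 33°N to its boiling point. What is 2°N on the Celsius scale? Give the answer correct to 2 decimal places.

6.06°C

Linear interpolation between the fixed points: C = (2 - 0) × 100 / (33 - 0) = 6.0606°C.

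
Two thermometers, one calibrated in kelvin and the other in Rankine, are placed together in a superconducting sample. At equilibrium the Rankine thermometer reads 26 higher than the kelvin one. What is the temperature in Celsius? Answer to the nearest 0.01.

Let x be the kelvin reading; then the Rankine reading is 1.8·x.
(1.8·x) - x = 26  ⇒  (0.8)·x = 26  ⇒  x = 32.5000 K.
In Celsius: 32.5 - 273.15 = -240.65°C.

-240.65°C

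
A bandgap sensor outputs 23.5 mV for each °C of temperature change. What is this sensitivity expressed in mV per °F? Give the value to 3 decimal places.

13.056 mV per °F

The quantity depends on a temperature interval, so only the ratio of degree sizes applies; the offset between the scales is irrelevant.
A change of 1°F is a change of 5/9°C, so per °F the value is 23.5 × 5/9 = 13.056.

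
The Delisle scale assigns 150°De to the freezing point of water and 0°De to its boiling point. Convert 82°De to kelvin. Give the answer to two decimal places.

318.48 K

Linear interpolation between the fixed points: C = (82 - 150) × 100 / (0 - 150) = 45.3333°C.
Then 45.3333 + 273.15 = 318.48 K.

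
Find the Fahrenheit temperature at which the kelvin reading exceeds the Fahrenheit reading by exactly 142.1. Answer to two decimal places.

Let F be the Fahrenheit reading. The kelvin reading is K = 5/9·F + 255.372.
Require K - F = 142.1: (-4/9)·F + 255.372 = 142.1.
F = (142.1 - 255.372) / (-4/9) = 254.86.

254.86°F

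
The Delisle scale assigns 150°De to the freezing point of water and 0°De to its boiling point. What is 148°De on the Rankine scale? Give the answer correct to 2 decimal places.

494.07°R

Linear interpolation between the fixed points: C = (148 - 150) × 100 / (0 - 150) = 1.3333°C.
Then 1.3333 × 1.8 + 491.67 = 494.07°R.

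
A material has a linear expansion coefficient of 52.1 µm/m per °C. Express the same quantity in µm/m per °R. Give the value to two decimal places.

28.94 µm/m per °R

Since only a temperature interval is involved, the additive offset between the scales drops out.
A change of 1°R is a change of 5/9°C, so per °R the value is 52.1 × 5/9 = 28.94.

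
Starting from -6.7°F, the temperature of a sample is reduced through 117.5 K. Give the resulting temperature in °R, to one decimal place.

241.5°R

Initial temperature in Celsius: (-6.7 - 32) × 5/9 = -21.5000°C.
The 117.5 K change is an interval; Kelvin and Celsius degrees are the same size, so ΔC = -117.5°C.
Final Celsius temperature: -21.5000 - 117.5000 = -139.0000°C.
In Rankine: -139.0000 × 1.8 + 491.67 = 241.5°R.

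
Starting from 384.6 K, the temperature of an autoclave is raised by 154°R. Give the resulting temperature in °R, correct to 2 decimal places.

Initial temperature in Celsius: 384.6 - 273.15 = 111.4500°C.
The 154°R change is an interval, so only the factor 5/9 applies: +154 × 5/9 = +85.5556°C.
Final Celsius temperature: 111.4500 + 85.5556 = 197.0056°C.
In Rankine: 197.0056 × 1.8 + 491.67 = 846.28°R.

846.28°R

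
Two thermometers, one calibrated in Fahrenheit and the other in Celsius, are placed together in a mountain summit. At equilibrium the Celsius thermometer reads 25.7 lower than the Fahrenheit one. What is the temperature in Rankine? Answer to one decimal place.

477.5°R

Let x be the Fahrenheit reading; then the Celsius reading is 5/9·x - 17.7778.
(5/9·x - 17.7778) - x = -25.7  ⇒  (-4/9)·x = -7.92222  ⇒  x = 17.8250°F.
In Celsius: (17.825 - 32) × 5/9 = -7.8750°C.
In Rankine: -7.8750 × 1.8 + 491.67 = 477.5°R.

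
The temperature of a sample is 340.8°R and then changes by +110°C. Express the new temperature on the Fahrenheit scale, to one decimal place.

79.1°F

Initial temperature in Celsius: (340.8 - 491.67) × 5/9 = -83.8167°C.
Final Celsius temperature: -83.8167 + 110.0000 = 26.1833°C.
In Fahrenheit: 26.1833 × 1.8 + 32 = 79.1°F.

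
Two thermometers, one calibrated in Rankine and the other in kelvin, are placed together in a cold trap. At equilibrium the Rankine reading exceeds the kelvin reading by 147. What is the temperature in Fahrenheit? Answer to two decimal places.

Let x be the Rankine reading; then the kelvin reading is 5/9·x.
(5/9·x) - x = -147  ⇒  (-4/9)·x = -147  ⇒  x = 330.7500°R.
In Celsius: (330.75 - 491.67) × 5/9 = -89.4000°C.
In Fahrenheit: -89.4000 × 1.8 + 32 = -128.92°F.

-128.92°F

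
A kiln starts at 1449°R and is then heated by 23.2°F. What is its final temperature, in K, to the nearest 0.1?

817.9 K

Initial temperature in Celsius: (1449 - 491.67) × 5/9 = 531.8500°C.
The 23.2°F change is an interval, so only the factor 5/9 applies: +23.2 × 5/9 = +12.8889°C.
Final Celsius temperature: 531.8500 + 12.8889 = 544.7389°C.
In kelvin: 544.7389 + 273.15 = 817.9 K.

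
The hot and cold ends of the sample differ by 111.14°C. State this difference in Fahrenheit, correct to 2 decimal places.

For a temperature interval the offset drops out; only the factor 1.8 applies.
111.14 × 1.8 = 200.05.

200.05°F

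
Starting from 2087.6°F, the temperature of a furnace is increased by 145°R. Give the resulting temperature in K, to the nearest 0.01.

Initial temperature in Celsius: (2087.6 - 32) × 5/9 = 1142.0000°C.
The 145°R change is an interval, so only the factor 5/9 applies: +145 × 5/9 = +80.5556°C.
Final Celsius temperature: 1142.0000 + 80.5556 = 1222.5556°C.
In kelvin: 1222.5556 + 273.15 = 1495.71 K.

1495.71 K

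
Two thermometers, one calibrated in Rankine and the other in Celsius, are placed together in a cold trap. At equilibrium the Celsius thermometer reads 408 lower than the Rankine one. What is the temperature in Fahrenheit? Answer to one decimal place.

Let x be the Rankine reading; then the Celsius reading is 5/9·x - 273.15.
(5/9·x - 273.15) - x = -408  ⇒  (-4/9)·x = -134.85  ⇒  x = 303.4125°R.
In Celsius: (303.4125 - 491.67) × 5/9 = -104.5875°C.
In Fahrenheit: -104.5875 × 1.8 + 32 = -156.3°F.

-156.3°F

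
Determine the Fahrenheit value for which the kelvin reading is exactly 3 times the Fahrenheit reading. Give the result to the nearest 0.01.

104.47°F

Let F be the Fahrenheit reading. The kelvin reading is K = 5/9·F + 255.372.
Require K = 3·F: 5/9·F + 255.372 = 3·F.
(-22/9)·F = -255.372  ⇒  F = 104.47.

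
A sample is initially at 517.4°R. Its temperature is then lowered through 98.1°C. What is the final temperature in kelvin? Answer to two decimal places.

Initial temperature in Celsius: (517.4 - 491.67) × 5/9 = 14.2944°C.
Final Celsius temperature: 14.2944 - 98.1000 = -83.8056°C.
In kelvin: -83.8056 + 273.15 = 189.34 K.

189.34 K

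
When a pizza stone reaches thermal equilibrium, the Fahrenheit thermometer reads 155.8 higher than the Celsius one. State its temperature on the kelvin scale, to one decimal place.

427.9 K

Let x be the Celsius reading; then the Fahrenheit reading is 1.8·x + 32.
(1.8·x + 32) - x = 155.8  ⇒  (0.8)·x = 123.8  ⇒  x = 154.7500°C.
In kelvin: 154.7500 + 273.15 = 427.9 K.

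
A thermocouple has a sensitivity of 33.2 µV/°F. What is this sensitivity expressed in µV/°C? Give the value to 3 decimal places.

59.760 µV/°C

The quantity depends on a temperature interval, so only the ratio of degree sizes applies; the offset between the scales is irrelevant.
A change of 1°C is a change of 1.8°F, so per °C the value is 33.2 × 1.8 = 59.760.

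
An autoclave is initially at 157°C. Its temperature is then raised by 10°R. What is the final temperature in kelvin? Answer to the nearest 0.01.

The 10°R change is an interval, so only the factor 5/9 applies: +10 × 5/9 = +5.5556°C.
Final Celsius temperature: 157.0000 + 5.5556 = 162.5556°C.
In kelvin: 162.5556 + 273.15 = 435.71 K.

435.71 K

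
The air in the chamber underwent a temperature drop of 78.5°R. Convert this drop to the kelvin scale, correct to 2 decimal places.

An interval of 1°R corresponds to 5/9 K.
78.5 × 5/9 = 43.61.

43.61 K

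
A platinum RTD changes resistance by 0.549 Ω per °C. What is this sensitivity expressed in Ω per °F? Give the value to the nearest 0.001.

Since only a temperature interval is involved, the additive offset between the scales drops out.
A change of 1°F is a change of 5/9°C, so per °F the value is 0.549 × 5/9 = 0.305.

0.305 Ω per °F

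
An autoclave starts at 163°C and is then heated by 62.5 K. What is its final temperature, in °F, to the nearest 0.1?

The 62.5 K change is an interval; Kelvin and Celsius degrees are the same size, so ΔC = +62.5°C.
Final Celsius temperature: 163.0000 + 62.5000 = 225.5000°C.
In Fahrenheit: 225.5000 × 1.8 + 32 = 437.9°F.

437.9°F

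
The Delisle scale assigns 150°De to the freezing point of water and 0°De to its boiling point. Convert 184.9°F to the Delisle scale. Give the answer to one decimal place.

22.6°De

First in Celsius: (184.9 - 32) × 5/9 = 84.9444°C.
Linearly onto the Delisle scale: 150 + (84.9444 / 100) × (0 - 150) = 22.6°De.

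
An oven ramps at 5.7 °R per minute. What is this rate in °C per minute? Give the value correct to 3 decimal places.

Since only a temperature interval is involved, the additive offset between the scales drops out.
A change of 1°R is a change of 5/9°C, so 5.7 × 5/9 = 3.167.

3.167 °C/minute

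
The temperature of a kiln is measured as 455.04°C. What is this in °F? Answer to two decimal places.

In Fahrenheit: 455.0400 × 1.8 + 32 = 851.07°F.

851.07°F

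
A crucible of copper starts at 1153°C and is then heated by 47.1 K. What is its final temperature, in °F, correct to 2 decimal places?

2192.18°F

The 47.1 K change is an interval; Kelvin and Celsius degrees are the same size, so ΔC = +47.1°C.
Final Celsius temperature: 1153.0000 + 47.1000 = 1200.1000°C.
In Fahrenheit: 1200.1000 × 1.8 + 32 = 2192.18°F.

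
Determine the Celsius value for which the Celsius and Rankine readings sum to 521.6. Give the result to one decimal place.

10.7°C

Let C be the Celsius reading. The Rankine reading is R = 1.8·C + 491.67.
Require C + R = 521.6: (2.8)·C + 491.67 = 521.6.
C = (521.6 - 491.67) / (2.8) = 10.7.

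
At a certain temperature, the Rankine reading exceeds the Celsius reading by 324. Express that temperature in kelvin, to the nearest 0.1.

Let x be the Rankine reading; then the Celsius reading is 5/9·x - 273.15.
(5/9·x - 273.15) - x = -324  ⇒  (-4/9)·x = -50.85  ⇒  x = 114.4125°R.
In Celsius: (114.4125 - 491.67) × 5/9 = -209.5875°C.
In kelvin: -209.5875 + 273.15 = 63.6 K.

63.6 K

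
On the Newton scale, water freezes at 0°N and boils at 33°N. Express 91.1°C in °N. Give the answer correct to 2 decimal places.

30.06°N

Linearly onto the Newton scale: 0 + (91.1000 / 100) × (33 - 0) = 30.06°N.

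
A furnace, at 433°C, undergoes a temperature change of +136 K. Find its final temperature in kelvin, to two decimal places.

842.15 K

The 136 K change is an interval; Kelvin and Celsius degrees are the same size, so ΔC = +136°C.
Final Celsius temperature: 433.0000 + 136.0000 = 569.0000°C.
In kelvin: 569.0000 + 273.15 = 842.15 K.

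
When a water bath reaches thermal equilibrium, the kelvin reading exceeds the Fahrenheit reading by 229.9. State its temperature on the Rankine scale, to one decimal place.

517.0°R

Let x be the Fahrenheit reading; then the kelvin reading is 5/9·x + 255.372.
(5/9·x + 255.372) - x = 229.9  ⇒  (-4/9)·x = -25.4722  ⇒  x = 57.3125°F.
In Celsius: (57.3125 - 32) × 5/9 = 14.0625°C.
In Rankine: 14.0625 × 1.8 + 491.67 = 517.0°R.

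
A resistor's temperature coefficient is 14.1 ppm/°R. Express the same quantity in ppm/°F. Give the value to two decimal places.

The quantity depends on a temperature interval, so only the ratio of degree sizes applies; the offset between the scales is irrelevant.
A change of 1°F is a change of 1°R, so per °F the value is 14.1 × 1 = 14.10.

14.10 ppm/°F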